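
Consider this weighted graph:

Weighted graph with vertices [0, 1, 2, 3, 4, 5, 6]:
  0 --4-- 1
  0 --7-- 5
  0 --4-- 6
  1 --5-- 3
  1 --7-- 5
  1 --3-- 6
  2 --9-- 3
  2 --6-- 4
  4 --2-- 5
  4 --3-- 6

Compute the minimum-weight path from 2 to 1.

Using Dijkstra's algorithm from vertex 2:
Shortest path: 2 -> 4 -> 6 -> 1
Total weight: 6 + 3 + 3 = 12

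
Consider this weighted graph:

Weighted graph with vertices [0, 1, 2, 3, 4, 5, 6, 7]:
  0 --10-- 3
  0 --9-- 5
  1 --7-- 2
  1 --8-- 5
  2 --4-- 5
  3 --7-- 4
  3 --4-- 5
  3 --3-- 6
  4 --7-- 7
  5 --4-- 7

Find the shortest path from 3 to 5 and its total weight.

Using Dijkstra's algorithm from vertex 3:
Shortest path: 3 -> 5
Total weight: 4 = 4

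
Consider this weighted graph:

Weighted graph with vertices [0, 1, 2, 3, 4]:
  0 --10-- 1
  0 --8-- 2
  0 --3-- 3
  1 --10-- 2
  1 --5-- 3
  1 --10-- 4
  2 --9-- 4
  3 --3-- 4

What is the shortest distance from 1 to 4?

Using Dijkstra's algorithm from vertex 1:
Shortest path: 1 -> 3 -> 4
Total weight: 5 + 3 = 8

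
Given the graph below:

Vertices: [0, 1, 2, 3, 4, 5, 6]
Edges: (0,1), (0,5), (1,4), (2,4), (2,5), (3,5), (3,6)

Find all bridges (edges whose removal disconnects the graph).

A bridge is an edge whose removal increases the number of connected components.
Bridges found: (3,5), (3,6)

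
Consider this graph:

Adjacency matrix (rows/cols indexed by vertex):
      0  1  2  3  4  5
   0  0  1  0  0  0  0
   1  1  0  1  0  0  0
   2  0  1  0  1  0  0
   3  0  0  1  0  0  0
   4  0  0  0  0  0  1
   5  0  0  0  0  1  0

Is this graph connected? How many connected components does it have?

Checking connectivity: the graph has 2 connected component(s).
Components: [[0, 1, 2, 3], [4, 5]]. The graph is NOT connected.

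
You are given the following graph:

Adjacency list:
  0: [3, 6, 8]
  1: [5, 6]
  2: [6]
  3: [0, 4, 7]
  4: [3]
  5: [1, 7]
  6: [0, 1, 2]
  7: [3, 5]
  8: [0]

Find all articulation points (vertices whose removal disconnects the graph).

An articulation point is a vertex whose removal disconnects the graph.
Articulation points: [0, 3, 6]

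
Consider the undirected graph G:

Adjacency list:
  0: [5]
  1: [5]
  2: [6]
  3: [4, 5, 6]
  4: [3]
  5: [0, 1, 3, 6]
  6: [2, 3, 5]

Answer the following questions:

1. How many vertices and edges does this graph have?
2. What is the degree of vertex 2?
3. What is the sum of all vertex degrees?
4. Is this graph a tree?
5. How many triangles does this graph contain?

Count: 7 vertices, 7 edges.
Vertex 2 has neighbors [6], degree = 1.
Handshaking lemma: 2 * 7 = 14.
A tree on 7 vertices has 6 edges. This graph has 7 edges (1 extra). Not a tree.
Number of triangles = 1.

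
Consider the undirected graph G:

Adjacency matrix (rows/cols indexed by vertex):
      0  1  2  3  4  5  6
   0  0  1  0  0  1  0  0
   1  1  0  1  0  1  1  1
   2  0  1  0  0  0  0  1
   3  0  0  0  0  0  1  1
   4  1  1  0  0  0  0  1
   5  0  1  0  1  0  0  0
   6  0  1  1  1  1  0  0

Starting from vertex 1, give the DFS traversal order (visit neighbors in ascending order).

DFS from vertex 1 (neighbors processed in ascending order):
Visit order: 1, 0, 4, 6, 2, 3, 5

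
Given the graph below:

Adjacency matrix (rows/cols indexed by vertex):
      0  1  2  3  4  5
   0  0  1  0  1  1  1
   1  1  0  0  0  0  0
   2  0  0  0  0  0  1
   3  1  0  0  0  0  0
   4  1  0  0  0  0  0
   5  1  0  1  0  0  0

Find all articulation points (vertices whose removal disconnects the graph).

An articulation point is a vertex whose removal disconnects the graph.
Articulation points: [0, 5]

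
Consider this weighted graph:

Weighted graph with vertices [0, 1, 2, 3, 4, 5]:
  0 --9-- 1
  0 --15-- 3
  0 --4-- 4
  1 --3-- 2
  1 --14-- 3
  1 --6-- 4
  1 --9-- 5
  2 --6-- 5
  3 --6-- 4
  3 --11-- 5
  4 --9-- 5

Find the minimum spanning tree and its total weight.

Applying Kruskal's algorithm (sort edges by weight, add if no cycle):
  Add (1,2) w=3
  Add (0,4) w=4
  Add (1,4) w=6
  Add (2,5) w=6
  Add (3,4) w=6
  Skip (0,1) w=9 (creates cycle)
  Skip (1,5) w=9 (creates cycle)
  Skip (4,5) w=9 (creates cycle)
  Skip (3,5) w=11 (creates cycle)
  Skip (1,3) w=14 (creates cycle)
  Skip (0,3) w=15 (creates cycle)
MST weight = 25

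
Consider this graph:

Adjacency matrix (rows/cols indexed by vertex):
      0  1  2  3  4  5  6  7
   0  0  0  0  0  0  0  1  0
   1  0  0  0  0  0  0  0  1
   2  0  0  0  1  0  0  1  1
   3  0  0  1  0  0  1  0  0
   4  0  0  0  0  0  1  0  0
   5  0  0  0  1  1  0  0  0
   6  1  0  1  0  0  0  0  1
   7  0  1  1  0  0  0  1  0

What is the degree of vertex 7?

Vertex 7 has neighbors [1, 2, 6], so deg(7) = 3.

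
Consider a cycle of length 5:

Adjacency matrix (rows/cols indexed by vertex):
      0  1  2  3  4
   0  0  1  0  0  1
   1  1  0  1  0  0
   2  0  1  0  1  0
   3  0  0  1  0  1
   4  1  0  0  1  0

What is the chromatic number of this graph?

This is an odd cycle (C_5). Odd cycles are not bipartite (any 2-coloring forces two adjacent vertices to match), and 3 colors suffice.
Chromatic number = 3.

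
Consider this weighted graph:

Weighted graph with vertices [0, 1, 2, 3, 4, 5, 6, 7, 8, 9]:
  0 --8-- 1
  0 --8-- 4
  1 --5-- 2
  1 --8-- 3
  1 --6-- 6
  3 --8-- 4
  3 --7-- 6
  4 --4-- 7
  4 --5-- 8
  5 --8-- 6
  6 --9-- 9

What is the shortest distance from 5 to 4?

Using Dijkstra's algorithm from vertex 5:
Shortest path: 5 -> 6 -> 3 -> 4
Total weight: 8 + 7 + 8 = 23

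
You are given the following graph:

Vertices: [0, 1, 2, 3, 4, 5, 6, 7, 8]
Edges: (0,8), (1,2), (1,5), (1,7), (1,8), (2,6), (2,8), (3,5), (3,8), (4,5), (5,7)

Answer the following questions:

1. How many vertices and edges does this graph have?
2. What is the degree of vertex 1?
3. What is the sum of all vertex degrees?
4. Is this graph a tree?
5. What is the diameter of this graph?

Count: 9 vertices, 11 edges.
Vertex 1 has neighbors [2, 5, 7, 8], degree = 4.
Handshaking lemma: 2 * 11 = 22.
A tree on 9 vertices has 8 edges. This graph has 11 edges (3 extra). Not a tree.
Diameter (longest shortest path) = 4.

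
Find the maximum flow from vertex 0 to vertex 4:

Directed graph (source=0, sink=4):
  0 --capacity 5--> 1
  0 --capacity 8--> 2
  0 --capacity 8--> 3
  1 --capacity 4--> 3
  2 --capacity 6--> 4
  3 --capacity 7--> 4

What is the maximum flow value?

Computing max flow:
  Flow on (0->1): 4/5
  Flow on (0->2): 6/8
  Flow on (0->3): 3/8
  Flow on (1->3): 4/4
  Flow on (2->4): 6/6
  Flow on (3->4): 7/7
Maximum flow = 13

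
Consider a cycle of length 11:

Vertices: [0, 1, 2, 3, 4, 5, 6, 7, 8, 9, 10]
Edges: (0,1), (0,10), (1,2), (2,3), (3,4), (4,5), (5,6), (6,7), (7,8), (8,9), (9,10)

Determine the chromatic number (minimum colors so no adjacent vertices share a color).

This is an odd cycle (C_11). Odd cycles are not bipartite (any 2-coloring forces two adjacent vertices to match), and 3 colors suffice.
Chromatic number = 3.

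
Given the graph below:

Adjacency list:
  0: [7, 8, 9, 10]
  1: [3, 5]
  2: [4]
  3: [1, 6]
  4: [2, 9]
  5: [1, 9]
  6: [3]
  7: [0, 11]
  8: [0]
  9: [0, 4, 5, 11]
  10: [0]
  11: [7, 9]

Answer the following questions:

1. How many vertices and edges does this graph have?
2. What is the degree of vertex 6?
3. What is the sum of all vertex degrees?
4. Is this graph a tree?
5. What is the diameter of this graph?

Count: 12 vertices, 12 edges.
Vertex 6 has neighbors [3], degree = 1.
Handshaking lemma: 2 * 12 = 24.
A tree on 12 vertices has 11 edges. This graph has 12 edges (1 extra). Not a tree.
Diameter (longest shortest path) = 6.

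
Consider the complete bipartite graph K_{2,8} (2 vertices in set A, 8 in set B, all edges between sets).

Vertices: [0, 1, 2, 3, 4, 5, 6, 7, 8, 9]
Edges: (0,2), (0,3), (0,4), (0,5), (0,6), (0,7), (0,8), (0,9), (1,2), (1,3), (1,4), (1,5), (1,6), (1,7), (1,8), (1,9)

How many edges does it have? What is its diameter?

K_{2,8} has 2 * 8 = 16 edges.
Any vertex reaches any opposite-side vertex in 1 step; same-side vertices reach in 2 steps via any opposite-side vertex.
Diameter = 2.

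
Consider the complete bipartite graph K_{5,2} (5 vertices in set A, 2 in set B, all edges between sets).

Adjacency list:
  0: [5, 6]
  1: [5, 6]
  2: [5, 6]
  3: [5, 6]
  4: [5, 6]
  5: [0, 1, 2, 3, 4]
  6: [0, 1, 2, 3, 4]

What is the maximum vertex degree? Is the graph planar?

Set-A vertices have degree 2; set-B vertices have degree 5. Maximum degree = max(5,2) = 5.
min(5,2) <= 2, so K_{5,2} avoids a K_{3,3} subdivision and is planar.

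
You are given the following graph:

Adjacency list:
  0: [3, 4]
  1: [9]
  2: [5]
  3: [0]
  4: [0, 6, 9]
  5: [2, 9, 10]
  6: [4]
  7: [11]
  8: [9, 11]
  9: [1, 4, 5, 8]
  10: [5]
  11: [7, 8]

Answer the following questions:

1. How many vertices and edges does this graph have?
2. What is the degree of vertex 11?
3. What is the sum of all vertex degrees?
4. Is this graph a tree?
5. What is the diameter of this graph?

Count: 12 vertices, 11 edges.
Vertex 11 has neighbors [7, 8], degree = 2.
Handshaking lemma: 2 * 11 = 22.
A graph is a tree iff it is connected and has exactly n-1 edges. This graph is connected (all 12 vertices in one component) and has 12-1 = 11 edges. It is a tree.
Diameter (longest shortest path) = 6.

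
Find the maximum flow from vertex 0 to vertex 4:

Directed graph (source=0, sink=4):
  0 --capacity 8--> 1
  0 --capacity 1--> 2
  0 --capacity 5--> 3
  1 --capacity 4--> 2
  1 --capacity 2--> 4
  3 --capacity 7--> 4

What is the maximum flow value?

Computing max flow:
  Flow on (0->1): 2/8
  Flow on (0->3): 5/5
  Flow on (1->4): 2/2
  Flow on (3->4): 5/7
Maximum flow = 7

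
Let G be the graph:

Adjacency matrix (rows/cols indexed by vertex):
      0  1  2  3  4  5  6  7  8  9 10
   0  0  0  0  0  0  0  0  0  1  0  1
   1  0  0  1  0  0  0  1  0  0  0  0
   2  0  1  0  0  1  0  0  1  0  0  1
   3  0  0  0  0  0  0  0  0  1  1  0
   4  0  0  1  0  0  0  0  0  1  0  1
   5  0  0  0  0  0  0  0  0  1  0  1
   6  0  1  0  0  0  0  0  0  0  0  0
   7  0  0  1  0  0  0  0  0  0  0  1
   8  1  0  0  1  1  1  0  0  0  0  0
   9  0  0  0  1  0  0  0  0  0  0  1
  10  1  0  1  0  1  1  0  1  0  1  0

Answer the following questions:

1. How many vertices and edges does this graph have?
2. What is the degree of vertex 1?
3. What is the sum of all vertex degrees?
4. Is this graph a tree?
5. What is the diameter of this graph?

Count: 11 vertices, 15 edges.
Vertex 1 has neighbors [2, 6], degree = 2.
Handshaking lemma: 2 * 15 = 30.
A tree on 11 vertices has 10 edges. This graph has 15 edges (5 extra). Not a tree.
Diameter (longest shortest path) = 5.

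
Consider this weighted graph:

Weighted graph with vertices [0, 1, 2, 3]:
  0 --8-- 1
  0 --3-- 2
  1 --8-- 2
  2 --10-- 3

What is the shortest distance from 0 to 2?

Using Dijkstra's algorithm from vertex 0:
Shortest path: 0 -> 2
Total weight: 3 = 3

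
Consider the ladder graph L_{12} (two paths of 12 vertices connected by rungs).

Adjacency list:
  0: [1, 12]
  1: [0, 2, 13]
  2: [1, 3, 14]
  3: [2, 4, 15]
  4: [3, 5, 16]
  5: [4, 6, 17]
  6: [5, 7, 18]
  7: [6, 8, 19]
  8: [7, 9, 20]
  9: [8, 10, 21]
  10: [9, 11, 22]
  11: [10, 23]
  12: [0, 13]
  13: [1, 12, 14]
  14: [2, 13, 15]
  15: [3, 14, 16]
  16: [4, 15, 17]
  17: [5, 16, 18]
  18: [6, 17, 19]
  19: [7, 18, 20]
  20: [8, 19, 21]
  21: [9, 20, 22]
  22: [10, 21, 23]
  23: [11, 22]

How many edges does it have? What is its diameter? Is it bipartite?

Ladder graph L_{12}: 12 rungs + 2 * (12-1) path edges = 12 + 22 = 34 edges.
Diameter = 12.
Ladder graphs are bipartite (alternating coloring along each path).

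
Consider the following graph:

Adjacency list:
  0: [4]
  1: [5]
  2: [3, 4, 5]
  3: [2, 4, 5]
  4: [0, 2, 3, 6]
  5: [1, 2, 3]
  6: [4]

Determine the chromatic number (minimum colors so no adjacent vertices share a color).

The graph has a maximum clique of size 3 (lower bound on chromatic number).
A valid 3-coloring: {0: 1, 1: 1, 2: 1, 3: 2, 4: 0, 5: 0, 6: 1}.
Chromatic number = 3.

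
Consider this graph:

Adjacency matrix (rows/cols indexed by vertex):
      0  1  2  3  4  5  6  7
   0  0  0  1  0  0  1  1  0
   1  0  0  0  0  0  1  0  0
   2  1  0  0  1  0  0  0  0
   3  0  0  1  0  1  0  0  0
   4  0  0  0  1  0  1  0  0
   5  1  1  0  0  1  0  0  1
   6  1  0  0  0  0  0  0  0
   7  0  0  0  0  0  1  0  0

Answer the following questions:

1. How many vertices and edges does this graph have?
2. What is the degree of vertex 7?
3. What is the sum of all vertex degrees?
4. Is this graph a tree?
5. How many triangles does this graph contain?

Count: 8 vertices, 8 edges.
Vertex 7 has neighbors [5], degree = 1.
Handshaking lemma: 2 * 8 = 16.
A tree on 8 vertices has 7 edges. This graph has 8 edges (1 extra). Not a tree.
Number of triangles = 0.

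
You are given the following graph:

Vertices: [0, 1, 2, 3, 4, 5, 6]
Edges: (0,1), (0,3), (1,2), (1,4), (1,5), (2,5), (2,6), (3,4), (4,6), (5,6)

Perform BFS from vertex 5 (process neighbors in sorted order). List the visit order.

BFS from vertex 5 (neighbors processed in ascending order):
Visit order: 5, 1, 2, 6, 0, 4, 3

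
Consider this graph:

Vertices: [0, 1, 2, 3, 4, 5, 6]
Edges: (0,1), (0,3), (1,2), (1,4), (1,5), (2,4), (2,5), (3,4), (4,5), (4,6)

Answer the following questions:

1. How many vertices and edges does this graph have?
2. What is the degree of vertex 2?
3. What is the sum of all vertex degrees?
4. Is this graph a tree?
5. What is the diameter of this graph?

Count: 7 vertices, 10 edges.
Vertex 2 has neighbors [1, 4, 5], degree = 3.
Handshaking lemma: 2 * 10 = 20.
A tree on 7 vertices has 6 edges. This graph has 10 edges (4 extra). Not a tree.
Diameter (longest shortest path) = 3.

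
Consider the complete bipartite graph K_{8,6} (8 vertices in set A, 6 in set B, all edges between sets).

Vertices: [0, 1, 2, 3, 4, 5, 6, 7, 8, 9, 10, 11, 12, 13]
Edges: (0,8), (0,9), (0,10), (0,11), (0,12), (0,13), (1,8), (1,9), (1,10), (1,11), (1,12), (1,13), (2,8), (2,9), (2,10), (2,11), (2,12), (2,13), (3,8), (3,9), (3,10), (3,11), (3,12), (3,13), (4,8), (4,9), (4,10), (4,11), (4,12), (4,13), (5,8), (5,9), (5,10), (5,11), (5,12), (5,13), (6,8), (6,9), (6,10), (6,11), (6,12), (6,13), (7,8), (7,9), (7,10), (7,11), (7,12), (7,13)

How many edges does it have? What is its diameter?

K_{8,6} has 8 * 6 = 48 edges.
Any vertex reaches any opposite-side vertex in 1 step; same-side vertices reach in 2 steps via any opposite-side vertex.
Diameter = 2.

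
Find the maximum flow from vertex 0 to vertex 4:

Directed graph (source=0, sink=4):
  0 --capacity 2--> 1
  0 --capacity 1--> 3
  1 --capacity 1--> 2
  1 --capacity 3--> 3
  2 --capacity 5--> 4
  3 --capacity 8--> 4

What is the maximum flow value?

Computing max flow:
  Flow on (0->1): 2/2
  Flow on (0->3): 1/1
  Flow on (1->2): 1/1
  Flow on (1->3): 1/3
  Flow on (2->4): 1/5
  Flow on (3->4): 2/8
Maximum flow = 3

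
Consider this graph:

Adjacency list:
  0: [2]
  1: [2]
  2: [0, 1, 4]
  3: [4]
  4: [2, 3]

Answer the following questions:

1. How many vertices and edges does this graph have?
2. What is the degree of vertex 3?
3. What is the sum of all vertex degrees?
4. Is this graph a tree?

Count: 5 vertices, 4 edges.
Vertex 3 has neighbors [4], degree = 1.
Handshaking lemma: 2 * 4 = 8.
A graph is a tree iff it is connected and has exactly n-1 edges. This graph is connected (all 5 vertices in one component) and has 5-1 = 4 edges. It is a tree.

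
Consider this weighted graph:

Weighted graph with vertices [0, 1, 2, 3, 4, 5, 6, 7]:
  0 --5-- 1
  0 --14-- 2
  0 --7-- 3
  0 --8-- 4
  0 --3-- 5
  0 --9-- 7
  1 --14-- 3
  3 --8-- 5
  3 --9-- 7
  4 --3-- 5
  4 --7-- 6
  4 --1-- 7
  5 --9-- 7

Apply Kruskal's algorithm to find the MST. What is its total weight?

Applying Kruskal's algorithm (sort edges by weight, add if no cycle):
  Add (4,7) w=1
  Add (0,5) w=3
  Add (4,5) w=3
  Add (0,1) w=5
  Add (0,3) w=7
  Add (4,6) w=7
  Skip (0,4) w=8 (creates cycle)
  Skip (3,5) w=8 (creates cycle)
  Skip (0,7) w=9 (creates cycle)
  Skip (3,7) w=9 (creates cycle)
  Skip (5,7) w=9 (creates cycle)
  Add (0,2) w=14
  Skip (1,3) w=14 (creates cycle)
MST weight = 40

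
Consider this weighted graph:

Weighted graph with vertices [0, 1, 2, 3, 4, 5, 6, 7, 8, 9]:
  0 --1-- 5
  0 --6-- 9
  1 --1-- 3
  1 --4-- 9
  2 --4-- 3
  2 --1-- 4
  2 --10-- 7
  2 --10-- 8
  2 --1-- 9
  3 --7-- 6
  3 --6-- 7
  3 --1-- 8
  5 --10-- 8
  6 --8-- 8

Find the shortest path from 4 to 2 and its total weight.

Using Dijkstra's algorithm from vertex 4:
Shortest path: 4 -> 2
Total weight: 1 = 1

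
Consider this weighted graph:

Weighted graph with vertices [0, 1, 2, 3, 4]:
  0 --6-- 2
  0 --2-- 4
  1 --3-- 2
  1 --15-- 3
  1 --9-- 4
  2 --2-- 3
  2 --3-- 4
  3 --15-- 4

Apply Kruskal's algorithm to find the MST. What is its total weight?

Applying Kruskal's algorithm (sort edges by weight, add if no cycle):
  Add (0,4) w=2
  Add (2,3) w=2
  Add (1,2) w=3
  Add (2,4) w=3
  Skip (0,2) w=6 (creates cycle)
  Skip (1,4) w=9 (creates cycle)
  Skip (1,3) w=15 (creates cycle)
  Skip (3,4) w=15 (creates cycle)
MST weight = 10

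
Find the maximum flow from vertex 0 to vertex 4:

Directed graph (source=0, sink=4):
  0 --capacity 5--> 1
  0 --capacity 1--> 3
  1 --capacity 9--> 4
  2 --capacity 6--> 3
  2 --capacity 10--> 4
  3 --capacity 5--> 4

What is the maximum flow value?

Computing max flow:
  Flow on (0->1): 5/5
  Flow on (0->3): 1/1
  Flow on (1->4): 5/9
  Flow on (3->4): 1/5
Maximum flow = 6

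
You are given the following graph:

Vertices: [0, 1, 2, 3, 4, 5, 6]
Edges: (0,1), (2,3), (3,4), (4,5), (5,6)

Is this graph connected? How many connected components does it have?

Checking connectivity: the graph has 2 connected component(s).
Components: [[0, 1], [2, 3, 4, 5, 6]]. The graph is NOT connected.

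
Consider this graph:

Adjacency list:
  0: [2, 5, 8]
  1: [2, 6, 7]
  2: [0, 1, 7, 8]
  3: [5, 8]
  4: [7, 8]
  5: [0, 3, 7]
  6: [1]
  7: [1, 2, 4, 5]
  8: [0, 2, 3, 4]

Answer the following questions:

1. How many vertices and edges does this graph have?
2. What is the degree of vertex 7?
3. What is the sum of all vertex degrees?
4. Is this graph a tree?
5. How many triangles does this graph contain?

Count: 9 vertices, 13 edges.
Vertex 7 has neighbors [1, 2, 4, 5], degree = 4.
Handshaking lemma: 2 * 13 = 26.
A tree on 9 vertices has 8 edges. This graph has 13 edges (5 extra). Not a tree.
Number of triangles = 2.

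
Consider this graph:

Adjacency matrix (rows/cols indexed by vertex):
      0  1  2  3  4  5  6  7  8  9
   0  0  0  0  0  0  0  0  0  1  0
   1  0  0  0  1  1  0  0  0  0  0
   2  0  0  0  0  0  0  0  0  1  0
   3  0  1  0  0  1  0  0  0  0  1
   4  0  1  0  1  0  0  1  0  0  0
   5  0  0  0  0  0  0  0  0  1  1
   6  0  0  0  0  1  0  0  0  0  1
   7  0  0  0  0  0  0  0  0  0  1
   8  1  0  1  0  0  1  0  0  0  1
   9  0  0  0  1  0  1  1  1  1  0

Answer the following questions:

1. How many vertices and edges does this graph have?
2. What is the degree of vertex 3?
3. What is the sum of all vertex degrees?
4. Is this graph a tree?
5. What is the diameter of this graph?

Count: 10 vertices, 12 edges.
Vertex 3 has neighbors [1, 4, 9], degree = 3.
Handshaking lemma: 2 * 12 = 24.
A tree on 10 vertices has 9 edges. This graph has 12 edges (3 extra). Not a tree.
Diameter (longest shortest path) = 4.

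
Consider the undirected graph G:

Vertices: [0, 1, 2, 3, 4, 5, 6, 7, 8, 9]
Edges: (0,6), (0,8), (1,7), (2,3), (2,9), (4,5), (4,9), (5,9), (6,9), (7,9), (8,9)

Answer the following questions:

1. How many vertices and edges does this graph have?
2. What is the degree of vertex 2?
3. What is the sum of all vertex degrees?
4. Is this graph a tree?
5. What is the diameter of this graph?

Count: 10 vertices, 11 edges.
Vertex 2 has neighbors [3, 9], degree = 2.
Handshaking lemma: 2 * 11 = 22.
A tree on 10 vertices has 9 edges. This graph has 11 edges (2 extra). Not a tree.
Diameter (longest shortest path) = 4.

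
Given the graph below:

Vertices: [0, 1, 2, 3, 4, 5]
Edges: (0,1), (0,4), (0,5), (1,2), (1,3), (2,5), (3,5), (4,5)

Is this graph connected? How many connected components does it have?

Checking connectivity: the graph has 1 connected component(s).
All vertices are reachable from each other. The graph IS connected.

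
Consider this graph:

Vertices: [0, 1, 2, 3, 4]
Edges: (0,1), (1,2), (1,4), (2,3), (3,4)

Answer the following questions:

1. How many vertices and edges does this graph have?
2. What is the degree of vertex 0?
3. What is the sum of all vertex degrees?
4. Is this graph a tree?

Count: 5 vertices, 5 edges.
Vertex 0 has neighbors [1], degree = 1.
Handshaking lemma: 2 * 5 = 10.
A tree on 5 vertices has 4 edges. This graph has 5 edges (1 extra). Not a tree.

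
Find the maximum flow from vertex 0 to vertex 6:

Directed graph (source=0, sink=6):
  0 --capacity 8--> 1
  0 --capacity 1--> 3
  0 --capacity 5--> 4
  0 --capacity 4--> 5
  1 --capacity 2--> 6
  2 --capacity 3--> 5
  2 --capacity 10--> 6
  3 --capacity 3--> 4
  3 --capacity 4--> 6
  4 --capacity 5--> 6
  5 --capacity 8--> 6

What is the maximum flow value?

Computing max flow:
  Flow on (0->1): 2/8
  Flow on (0->3): 1/1
  Flow on (0->4): 5/5
  Flow on (0->5): 4/4
  Flow on (1->6): 2/2
  Flow on (3->6): 1/4
  Flow on (4->6): 5/5
  Flow on (5->6): 4/8
Maximum flow = 12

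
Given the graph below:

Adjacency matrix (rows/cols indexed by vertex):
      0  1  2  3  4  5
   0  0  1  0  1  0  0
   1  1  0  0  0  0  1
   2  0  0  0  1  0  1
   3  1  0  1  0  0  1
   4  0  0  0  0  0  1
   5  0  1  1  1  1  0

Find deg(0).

Vertex 0 has neighbors [1, 3], so deg(0) = 2.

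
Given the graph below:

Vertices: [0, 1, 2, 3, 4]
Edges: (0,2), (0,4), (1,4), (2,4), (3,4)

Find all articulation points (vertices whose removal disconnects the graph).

An articulation point is a vertex whose removal disconnects the graph.
Articulation points: [4]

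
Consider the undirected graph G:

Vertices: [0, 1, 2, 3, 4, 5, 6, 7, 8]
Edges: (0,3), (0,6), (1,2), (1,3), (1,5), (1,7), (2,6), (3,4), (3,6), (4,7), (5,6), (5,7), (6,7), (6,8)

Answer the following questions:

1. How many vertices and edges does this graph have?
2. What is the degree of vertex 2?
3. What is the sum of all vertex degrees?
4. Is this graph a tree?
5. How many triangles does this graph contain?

Count: 9 vertices, 14 edges.
Vertex 2 has neighbors [1, 6], degree = 2.
Handshaking lemma: 2 * 14 = 28.
A tree on 9 vertices has 8 edges. This graph has 14 edges (6 extra). Not a tree.
Number of triangles = 3.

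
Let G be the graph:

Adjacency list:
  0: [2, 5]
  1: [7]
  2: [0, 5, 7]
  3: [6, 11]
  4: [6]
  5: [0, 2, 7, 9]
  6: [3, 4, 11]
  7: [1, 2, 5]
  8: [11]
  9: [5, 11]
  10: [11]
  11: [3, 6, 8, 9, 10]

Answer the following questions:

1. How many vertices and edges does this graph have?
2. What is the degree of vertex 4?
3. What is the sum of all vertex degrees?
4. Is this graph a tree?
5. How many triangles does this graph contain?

Count: 12 vertices, 14 edges.
Vertex 4 has neighbors [6], degree = 1.
Handshaking lemma: 2 * 14 = 28.
A tree on 12 vertices has 11 edges. This graph has 14 edges (3 extra). Not a tree.
Number of triangles = 3.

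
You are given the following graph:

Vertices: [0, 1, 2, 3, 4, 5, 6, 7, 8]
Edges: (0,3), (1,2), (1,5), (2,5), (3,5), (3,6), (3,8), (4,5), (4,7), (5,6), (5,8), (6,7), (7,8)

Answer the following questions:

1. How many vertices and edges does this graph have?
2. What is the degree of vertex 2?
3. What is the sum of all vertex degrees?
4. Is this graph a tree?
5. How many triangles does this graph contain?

Count: 9 vertices, 13 edges.
Vertex 2 has neighbors [1, 5], degree = 2.
Handshaking lemma: 2 * 13 = 26.
A tree on 9 vertices has 8 edges. This graph has 13 edges (5 extra). Not a tree.
Number of triangles = 3.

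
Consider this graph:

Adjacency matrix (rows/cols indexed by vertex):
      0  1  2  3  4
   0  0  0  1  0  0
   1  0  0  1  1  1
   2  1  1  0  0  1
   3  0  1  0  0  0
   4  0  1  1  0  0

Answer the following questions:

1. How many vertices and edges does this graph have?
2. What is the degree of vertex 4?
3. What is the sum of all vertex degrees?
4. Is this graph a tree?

Count: 5 vertices, 5 edges.
Vertex 4 has neighbors [1, 2], degree = 2.
Handshaking lemma: 2 * 5 = 10.
A tree on 5 vertices has 4 edges. This graph has 5 edges (1 extra). Not a tree.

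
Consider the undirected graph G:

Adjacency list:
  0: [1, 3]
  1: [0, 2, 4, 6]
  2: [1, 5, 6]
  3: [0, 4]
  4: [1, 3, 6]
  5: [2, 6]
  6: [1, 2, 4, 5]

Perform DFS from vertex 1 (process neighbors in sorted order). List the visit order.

DFS from vertex 1 (neighbors processed in ascending order):
Visit order: 1, 0, 3, 4, 6, 2, 5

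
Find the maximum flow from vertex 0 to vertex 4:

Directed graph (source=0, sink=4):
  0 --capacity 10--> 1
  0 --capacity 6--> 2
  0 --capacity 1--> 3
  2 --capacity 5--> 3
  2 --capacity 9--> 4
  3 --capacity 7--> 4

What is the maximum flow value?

Computing max flow:
  Flow on (0->2): 6/6
  Flow on (0->3): 1/1
  Flow on (2->4): 6/9
  Flow on (3->4): 1/7
Maximum flow = 7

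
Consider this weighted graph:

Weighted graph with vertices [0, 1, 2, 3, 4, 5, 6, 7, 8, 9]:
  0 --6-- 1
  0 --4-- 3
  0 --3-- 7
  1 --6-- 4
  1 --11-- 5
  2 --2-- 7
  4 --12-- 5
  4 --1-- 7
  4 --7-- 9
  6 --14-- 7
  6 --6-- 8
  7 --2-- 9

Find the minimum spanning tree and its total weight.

Applying Kruskal's algorithm (sort edges by weight, add if no cycle):
  Add (4,7) w=1
  Add (2,7) w=2
  Add (7,9) w=2
  Add (0,7) w=3
  Add (0,3) w=4
  Add (0,1) w=6
  Skip (1,4) w=6 (creates cycle)
  Add (6,8) w=6
  Skip (4,9) w=7 (creates cycle)
  Add (1,5) w=11
  Skip (4,5) w=12 (creates cycle)
  Add (6,7) w=14
MST weight = 49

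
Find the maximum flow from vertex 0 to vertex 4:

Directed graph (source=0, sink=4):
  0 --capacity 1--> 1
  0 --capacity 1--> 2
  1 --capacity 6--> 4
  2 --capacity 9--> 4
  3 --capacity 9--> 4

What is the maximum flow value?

Computing max flow:
  Flow on (0->1): 1/1
  Flow on (0->2): 1/1
  Flow on (1->4): 1/6
  Flow on (2->4): 1/9
Maximum flow = 2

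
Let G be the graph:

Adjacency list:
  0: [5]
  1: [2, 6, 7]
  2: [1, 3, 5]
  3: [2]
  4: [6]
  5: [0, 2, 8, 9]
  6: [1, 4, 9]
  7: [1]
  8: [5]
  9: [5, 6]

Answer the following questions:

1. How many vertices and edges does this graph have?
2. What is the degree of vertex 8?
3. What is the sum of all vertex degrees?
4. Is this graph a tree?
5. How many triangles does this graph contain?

Count: 10 vertices, 10 edges.
Vertex 8 has neighbors [5], degree = 1.
Handshaking lemma: 2 * 10 = 20.
A tree on 10 vertices has 9 edges. This graph has 10 edges (1 extra). Not a tree.
Number of triangles = 0.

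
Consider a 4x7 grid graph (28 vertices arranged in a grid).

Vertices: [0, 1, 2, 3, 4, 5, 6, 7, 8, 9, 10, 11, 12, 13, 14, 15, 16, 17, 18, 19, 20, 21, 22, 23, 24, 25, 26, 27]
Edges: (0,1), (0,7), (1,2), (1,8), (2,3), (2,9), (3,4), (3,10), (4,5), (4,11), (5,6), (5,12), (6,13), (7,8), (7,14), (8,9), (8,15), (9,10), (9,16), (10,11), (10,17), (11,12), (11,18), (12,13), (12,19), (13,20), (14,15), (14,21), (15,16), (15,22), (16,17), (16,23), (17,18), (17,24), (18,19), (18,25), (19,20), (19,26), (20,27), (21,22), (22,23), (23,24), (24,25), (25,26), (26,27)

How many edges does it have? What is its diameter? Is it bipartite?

A 4x7 grid has 21 vertical edges and 24 horizontal edges.
Total edges = 21 + 24 = 45.
Diameter = (4-1) + (7-1) = 9 (corner to opposite corner).
Grid graphs are bipartite (checkerboard coloring).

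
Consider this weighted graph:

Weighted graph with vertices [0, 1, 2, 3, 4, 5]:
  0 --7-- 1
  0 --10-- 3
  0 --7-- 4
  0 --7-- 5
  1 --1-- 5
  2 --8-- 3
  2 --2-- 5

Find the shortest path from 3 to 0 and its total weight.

Using Dijkstra's algorithm from vertex 3:
Shortest path: 3 -> 0
Total weight: 10 = 10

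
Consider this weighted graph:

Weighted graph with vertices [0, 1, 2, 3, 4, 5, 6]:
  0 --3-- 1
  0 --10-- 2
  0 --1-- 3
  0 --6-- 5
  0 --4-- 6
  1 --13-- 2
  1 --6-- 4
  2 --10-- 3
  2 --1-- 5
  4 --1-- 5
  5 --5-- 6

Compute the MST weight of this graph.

Applying Kruskal's algorithm (sort edges by weight, add if no cycle):
  Add (0,3) w=1
  Add (2,5) w=1
  Add (4,5) w=1
  Add (0,1) w=3
  Add (0,6) w=4
  Add (5,6) w=5
  Skip (0,5) w=6 (creates cycle)
  Skip (1,4) w=6 (creates cycle)
  Skip (0,2) w=10 (creates cycle)
  Skip (2,3) w=10 (creates cycle)
  Skip (1,2) w=13 (creates cycle)
MST weight = 15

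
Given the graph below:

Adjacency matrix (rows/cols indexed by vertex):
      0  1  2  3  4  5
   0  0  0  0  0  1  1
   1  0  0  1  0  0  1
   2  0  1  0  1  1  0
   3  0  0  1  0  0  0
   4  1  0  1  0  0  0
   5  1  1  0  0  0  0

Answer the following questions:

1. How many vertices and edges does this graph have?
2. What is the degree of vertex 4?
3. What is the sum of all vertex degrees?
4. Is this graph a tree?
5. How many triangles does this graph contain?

Count: 6 vertices, 6 edges.
Vertex 4 has neighbors [0, 2], degree = 2.
Handshaking lemma: 2 * 6 = 12.
A tree on 6 vertices has 5 edges. This graph has 6 edges (1 extra). Not a tree.
Number of triangles = 0.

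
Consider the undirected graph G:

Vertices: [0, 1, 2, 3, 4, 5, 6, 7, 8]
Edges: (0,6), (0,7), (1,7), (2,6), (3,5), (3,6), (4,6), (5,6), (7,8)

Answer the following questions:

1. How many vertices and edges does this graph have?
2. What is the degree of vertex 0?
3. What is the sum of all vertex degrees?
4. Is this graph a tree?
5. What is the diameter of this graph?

Count: 9 vertices, 9 edges.
Vertex 0 has neighbors [6, 7], degree = 2.
Handshaking lemma: 2 * 9 = 18.
A tree on 9 vertices has 8 edges. This graph has 9 edges (1 extra). Not a tree.
Diameter (longest shortest path) = 4.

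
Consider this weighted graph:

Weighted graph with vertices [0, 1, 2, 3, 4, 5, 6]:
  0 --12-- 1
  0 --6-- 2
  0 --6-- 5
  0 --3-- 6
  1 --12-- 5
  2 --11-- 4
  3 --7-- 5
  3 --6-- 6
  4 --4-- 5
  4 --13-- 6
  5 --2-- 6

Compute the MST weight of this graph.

Applying Kruskal's algorithm (sort edges by weight, add if no cycle):
  Add (5,6) w=2
  Add (0,6) w=3
  Add (4,5) w=4
  Skip (0,5) w=6 (creates cycle)
  Add (0,2) w=6
  Add (3,6) w=6
  Skip (3,5) w=7 (creates cycle)
  Skip (2,4) w=11 (creates cycle)
  Add (0,1) w=12
  Skip (1,5) w=12 (creates cycle)
  Skip (4,6) w=13 (creates cycle)
MST weight = 33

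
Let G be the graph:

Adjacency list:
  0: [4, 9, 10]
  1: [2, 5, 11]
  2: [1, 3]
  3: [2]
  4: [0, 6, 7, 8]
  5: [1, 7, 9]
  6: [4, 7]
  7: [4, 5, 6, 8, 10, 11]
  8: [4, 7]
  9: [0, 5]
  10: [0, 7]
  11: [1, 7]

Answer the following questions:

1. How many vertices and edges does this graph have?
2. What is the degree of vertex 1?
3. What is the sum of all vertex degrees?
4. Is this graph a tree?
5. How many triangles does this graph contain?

Count: 12 vertices, 16 edges.
Vertex 1 has neighbors [2, 5, 11], degree = 3.
Handshaking lemma: 2 * 16 = 32.
A tree on 12 vertices has 11 edges. This graph has 16 edges (5 extra). Not a tree.
Number of triangles = 2.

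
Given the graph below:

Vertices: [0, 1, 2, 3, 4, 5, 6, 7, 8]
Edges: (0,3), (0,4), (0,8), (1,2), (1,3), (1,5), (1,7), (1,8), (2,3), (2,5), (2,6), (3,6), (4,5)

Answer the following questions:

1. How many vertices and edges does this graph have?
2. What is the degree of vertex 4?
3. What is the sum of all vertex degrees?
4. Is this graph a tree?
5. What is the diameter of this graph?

Count: 9 vertices, 13 edges.
Vertex 4 has neighbors [0, 5], degree = 2.
Handshaking lemma: 2 * 13 = 26.
A tree on 9 vertices has 8 edges. This graph has 13 edges (5 extra). Not a tree.
Diameter (longest shortest path) = 3.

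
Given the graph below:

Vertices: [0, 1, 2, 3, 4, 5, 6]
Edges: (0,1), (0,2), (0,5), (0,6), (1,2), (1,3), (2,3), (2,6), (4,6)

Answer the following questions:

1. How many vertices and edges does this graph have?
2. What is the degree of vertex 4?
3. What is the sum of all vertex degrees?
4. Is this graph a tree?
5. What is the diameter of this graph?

Count: 7 vertices, 9 edges.
Vertex 4 has neighbors [6], degree = 1.
Handshaking lemma: 2 * 9 = 18.
A tree on 7 vertices has 6 edges. This graph has 9 edges (3 extra). Not a tree.
Diameter (longest shortest path) = 3.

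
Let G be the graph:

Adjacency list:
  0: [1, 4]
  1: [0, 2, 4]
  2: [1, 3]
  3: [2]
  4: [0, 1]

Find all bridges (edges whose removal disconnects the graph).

A bridge is an edge whose removal increases the number of connected components.
Bridges found: (1,2), (2,3)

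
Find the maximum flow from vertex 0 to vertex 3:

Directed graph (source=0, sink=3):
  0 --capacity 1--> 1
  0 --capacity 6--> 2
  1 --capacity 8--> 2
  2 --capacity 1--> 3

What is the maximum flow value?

Computing max flow:
  Flow on (0->1): 1/1
  Flow on (1->2): 1/8
  Flow on (2->3): 1/1
Maximum flow = 1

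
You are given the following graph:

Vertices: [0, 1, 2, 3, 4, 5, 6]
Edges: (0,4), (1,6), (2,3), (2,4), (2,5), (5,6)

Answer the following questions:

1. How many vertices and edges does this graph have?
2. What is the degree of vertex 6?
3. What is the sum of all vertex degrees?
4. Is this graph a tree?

Count: 7 vertices, 6 edges.
Vertex 6 has neighbors [1, 5], degree = 2.
Handshaking lemma: 2 * 6 = 12.
A graph is a tree iff it is connected and has exactly n-1 edges. This graph is connected (all 7 vertices in one component) and has 7-1 = 6 edges. It is a tree.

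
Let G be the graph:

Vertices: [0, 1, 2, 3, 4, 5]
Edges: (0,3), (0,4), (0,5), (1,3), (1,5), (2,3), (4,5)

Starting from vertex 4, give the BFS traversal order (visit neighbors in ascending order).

BFS from vertex 4 (neighbors processed in ascending order):
Visit order: 4, 0, 5, 3, 1, 2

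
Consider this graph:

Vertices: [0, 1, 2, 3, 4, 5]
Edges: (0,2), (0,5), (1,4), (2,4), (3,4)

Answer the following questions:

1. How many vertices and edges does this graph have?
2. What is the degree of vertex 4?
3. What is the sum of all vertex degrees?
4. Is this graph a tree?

Count: 6 vertices, 5 edges.
Vertex 4 has neighbors [1, 2, 3], degree = 3.
Handshaking lemma: 2 * 5 = 10.
A graph is a tree iff it is connected and has exactly n-1 edges. This graph is connected (all 6 vertices in one component) and has 6-1 = 5 edges. It is a tree.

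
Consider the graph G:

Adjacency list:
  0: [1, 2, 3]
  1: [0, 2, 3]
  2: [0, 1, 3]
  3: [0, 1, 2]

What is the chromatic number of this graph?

The graph has a maximum clique of size 4 (lower bound on chromatic number).
A valid 4-coloring: {0: 0, 1: 1, 2: 2, 3: 3}.
Chromatic number = 4.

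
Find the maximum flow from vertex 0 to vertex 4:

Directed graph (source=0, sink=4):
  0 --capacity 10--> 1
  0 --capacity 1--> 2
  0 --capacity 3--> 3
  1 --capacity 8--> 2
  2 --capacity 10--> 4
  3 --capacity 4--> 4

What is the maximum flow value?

Computing max flow:
  Flow on (0->1): 8/10
  Flow on (0->2): 1/1
  Flow on (0->3): 3/3
  Flow on (1->2): 8/8
  Flow on (2->4): 9/10
  Flow on (3->4): 3/4
Maximum flow = 12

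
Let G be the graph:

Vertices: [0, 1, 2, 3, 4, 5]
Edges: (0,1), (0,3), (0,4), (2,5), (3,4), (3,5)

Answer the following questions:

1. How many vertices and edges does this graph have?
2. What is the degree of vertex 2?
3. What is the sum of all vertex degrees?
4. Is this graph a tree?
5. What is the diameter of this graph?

Count: 6 vertices, 6 edges.
Vertex 2 has neighbors [5], degree = 1.
Handshaking lemma: 2 * 6 = 12.
A tree on 6 vertices has 5 edges. This graph has 6 edges (1 extra). Not a tree.
Diameter (longest shortest path) = 4.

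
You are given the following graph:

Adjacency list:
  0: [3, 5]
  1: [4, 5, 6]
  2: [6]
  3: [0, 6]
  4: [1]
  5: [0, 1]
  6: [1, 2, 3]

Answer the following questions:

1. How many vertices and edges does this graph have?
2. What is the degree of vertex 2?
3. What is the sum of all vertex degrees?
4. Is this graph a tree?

Count: 7 vertices, 7 edges.
Vertex 2 has neighbors [6], degree = 1.
Handshaking lemma: 2 * 7 = 14.
A tree on 7 vertices has 6 edges. This graph has 7 edges (1 extra). Not a tree.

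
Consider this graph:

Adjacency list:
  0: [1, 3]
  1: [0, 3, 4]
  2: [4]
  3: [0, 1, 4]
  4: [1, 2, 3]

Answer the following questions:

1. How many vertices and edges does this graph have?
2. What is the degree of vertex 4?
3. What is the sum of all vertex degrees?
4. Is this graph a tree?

Count: 5 vertices, 6 edges.
Vertex 4 has neighbors [1, 2, 3], degree = 3.
Handshaking lemma: 2 * 6 = 12.
A tree on 5 vertices has 4 edges. This graph has 6 edges (2 extra). Not a tree.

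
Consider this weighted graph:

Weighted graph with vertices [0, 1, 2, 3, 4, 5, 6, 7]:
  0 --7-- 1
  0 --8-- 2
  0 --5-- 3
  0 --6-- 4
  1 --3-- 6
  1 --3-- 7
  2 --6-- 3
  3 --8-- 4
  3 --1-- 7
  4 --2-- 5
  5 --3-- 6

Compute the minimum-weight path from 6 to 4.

Using Dijkstra's algorithm from vertex 6:
Shortest path: 6 -> 5 -> 4
Total weight: 3 + 2 = 5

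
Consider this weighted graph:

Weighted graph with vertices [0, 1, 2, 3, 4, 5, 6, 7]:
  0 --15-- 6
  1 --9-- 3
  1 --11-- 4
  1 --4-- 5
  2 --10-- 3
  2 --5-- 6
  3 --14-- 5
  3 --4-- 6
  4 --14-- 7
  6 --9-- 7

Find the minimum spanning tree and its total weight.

Applying Kruskal's algorithm (sort edges by weight, add if no cycle):
  Add (1,5) w=4
  Add (3,6) w=4
  Add (2,6) w=5
  Add (1,3) w=9
  Add (6,7) w=9
  Skip (2,3) w=10 (creates cycle)
  Add (1,4) w=11
  Skip (3,5) w=14 (creates cycle)
  Skip (4,7) w=14 (creates cycle)
  Add (0,6) w=15
MST weight = 57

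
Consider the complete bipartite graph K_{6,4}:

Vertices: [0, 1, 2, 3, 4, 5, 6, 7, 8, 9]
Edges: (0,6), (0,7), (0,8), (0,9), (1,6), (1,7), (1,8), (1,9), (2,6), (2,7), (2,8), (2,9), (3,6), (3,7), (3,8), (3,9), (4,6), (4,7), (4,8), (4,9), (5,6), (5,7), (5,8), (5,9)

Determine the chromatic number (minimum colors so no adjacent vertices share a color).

K_{6,4} is bipartite: vertices split into two independent sets of size 6 and 4.
Color one set 0, the other 1. No adjacent vertices share a color.
Chromatic number = 2.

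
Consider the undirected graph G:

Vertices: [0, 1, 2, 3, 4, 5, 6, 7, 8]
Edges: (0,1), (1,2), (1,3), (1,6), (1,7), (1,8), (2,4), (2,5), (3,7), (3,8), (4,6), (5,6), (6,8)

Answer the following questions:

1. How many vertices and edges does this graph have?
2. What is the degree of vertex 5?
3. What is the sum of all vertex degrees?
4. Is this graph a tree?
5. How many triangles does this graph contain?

Count: 9 vertices, 13 edges.
Vertex 5 has neighbors [2, 6], degree = 2.
Handshaking lemma: 2 * 13 = 26.
A tree on 9 vertices has 8 edges. This graph has 13 edges (5 extra). Not a tree.
Number of triangles = 3.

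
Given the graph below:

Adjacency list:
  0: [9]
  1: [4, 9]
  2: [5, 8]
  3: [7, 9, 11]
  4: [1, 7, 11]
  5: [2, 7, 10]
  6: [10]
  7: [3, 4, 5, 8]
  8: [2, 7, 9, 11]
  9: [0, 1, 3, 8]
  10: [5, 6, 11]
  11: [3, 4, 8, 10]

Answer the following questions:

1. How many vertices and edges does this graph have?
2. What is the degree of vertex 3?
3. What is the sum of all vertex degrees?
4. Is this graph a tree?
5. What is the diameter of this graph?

Count: 12 vertices, 17 edges.
Vertex 3 has neighbors [7, 9, 11], degree = 3.
Handshaking lemma: 2 * 17 = 34.
A tree on 12 vertices has 11 edges. This graph has 17 edges (6 extra). Not a tree.
Diameter (longest shortest path) = 5.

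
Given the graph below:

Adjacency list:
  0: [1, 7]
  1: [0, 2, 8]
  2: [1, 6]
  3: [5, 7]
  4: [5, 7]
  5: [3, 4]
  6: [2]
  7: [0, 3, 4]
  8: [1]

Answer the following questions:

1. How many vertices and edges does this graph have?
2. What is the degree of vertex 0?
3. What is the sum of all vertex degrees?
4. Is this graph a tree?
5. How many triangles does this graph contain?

Count: 9 vertices, 9 edges.
Vertex 0 has neighbors [1, 7], degree = 2.
Handshaking lemma: 2 * 9 = 18.
A tree on 9 vertices has 8 edges. This graph has 9 edges (1 extra). Not a tree.
Number of triangles = 0.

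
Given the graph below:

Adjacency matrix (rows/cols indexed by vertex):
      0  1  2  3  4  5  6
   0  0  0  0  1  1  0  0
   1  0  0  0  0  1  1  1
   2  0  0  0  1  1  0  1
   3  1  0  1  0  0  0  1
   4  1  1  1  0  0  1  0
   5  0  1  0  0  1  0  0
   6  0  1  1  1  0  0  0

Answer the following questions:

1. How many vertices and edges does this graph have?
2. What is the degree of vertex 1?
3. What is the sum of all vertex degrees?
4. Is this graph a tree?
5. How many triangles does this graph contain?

Count: 7 vertices, 10 edges.
Vertex 1 has neighbors [4, 5, 6], degree = 3.
Handshaking lemma: 2 * 10 = 20.
A tree on 7 vertices has 6 edges. This graph has 10 edges (4 extra). Not a tree.
Number of triangles = 2.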